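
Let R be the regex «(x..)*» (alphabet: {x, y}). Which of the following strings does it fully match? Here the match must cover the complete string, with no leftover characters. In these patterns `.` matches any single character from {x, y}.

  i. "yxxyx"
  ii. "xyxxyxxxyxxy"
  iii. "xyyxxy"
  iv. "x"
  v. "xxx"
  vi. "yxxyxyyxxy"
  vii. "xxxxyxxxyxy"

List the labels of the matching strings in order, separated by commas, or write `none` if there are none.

ii, iii, v

i → no match
ii → match
iii → match
iv → no match
v → match
vi → no match
vii → no match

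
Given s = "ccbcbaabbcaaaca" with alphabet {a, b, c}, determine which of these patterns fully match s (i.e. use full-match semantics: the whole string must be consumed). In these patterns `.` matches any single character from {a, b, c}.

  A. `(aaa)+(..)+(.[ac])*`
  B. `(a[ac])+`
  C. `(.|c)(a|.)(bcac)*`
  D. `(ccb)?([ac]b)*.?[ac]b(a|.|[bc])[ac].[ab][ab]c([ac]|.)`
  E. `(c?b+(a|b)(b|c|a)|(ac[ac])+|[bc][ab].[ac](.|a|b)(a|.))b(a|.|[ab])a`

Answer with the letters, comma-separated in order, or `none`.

A → no match — must start with "aaa"
B → no match — must start with "a"
C → no match
D → match
E → no match

D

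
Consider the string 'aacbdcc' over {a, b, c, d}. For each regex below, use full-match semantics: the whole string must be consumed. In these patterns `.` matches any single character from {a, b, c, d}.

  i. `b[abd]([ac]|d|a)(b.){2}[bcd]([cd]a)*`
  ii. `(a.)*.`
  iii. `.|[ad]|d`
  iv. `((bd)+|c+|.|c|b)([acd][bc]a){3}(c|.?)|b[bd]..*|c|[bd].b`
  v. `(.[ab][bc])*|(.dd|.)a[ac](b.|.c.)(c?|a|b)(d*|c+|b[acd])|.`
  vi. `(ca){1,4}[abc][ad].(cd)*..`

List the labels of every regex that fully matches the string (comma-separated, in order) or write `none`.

i → no match — must start with 'b'
ii → no match
iii → no match
iv → no match
v → match
vi → no match — must start with 'ca'

v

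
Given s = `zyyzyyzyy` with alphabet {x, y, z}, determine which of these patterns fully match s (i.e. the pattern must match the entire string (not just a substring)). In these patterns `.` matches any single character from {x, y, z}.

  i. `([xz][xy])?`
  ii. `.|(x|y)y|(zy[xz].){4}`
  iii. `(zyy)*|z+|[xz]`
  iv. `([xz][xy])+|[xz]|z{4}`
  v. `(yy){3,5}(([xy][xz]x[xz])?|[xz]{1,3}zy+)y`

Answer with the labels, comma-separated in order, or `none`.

iii

i → no match
ii → no match
iii → match
iv → no match
v → no match — must start with `yy`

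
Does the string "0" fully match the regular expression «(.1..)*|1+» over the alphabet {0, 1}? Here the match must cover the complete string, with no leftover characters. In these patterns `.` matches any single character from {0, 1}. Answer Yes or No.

No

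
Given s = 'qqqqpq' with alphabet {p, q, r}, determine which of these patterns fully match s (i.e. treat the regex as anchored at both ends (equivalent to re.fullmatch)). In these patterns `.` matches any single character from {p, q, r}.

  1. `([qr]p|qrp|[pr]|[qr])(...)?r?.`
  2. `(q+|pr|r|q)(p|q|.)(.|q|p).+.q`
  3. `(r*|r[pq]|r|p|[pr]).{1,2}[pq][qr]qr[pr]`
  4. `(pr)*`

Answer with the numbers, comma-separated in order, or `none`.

2

1 → no match
2 → match
3 → no match
4 → no match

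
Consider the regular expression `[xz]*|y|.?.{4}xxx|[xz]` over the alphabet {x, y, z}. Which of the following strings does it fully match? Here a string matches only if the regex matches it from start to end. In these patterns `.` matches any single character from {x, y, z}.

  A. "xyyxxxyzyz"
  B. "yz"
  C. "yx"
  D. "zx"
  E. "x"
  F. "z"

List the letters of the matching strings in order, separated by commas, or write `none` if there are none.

D, E, F

A. "xyyxxxyzyz" → no match
B. "yz" → no match
C. "yx" → no match
D. "zx" → match
E. "x" → match
F. "z" → match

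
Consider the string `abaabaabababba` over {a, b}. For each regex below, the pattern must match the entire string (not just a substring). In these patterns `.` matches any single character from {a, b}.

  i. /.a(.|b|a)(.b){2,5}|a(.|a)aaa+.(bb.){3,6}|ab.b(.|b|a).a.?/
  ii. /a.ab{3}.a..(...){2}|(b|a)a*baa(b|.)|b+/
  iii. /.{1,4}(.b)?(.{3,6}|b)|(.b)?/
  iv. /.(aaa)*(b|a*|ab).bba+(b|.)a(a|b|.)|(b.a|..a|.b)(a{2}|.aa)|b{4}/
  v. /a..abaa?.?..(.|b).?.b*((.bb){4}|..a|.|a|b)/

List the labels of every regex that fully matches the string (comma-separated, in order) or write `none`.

v

i → no match
ii → no match
iii → no match
iv → no match
v → match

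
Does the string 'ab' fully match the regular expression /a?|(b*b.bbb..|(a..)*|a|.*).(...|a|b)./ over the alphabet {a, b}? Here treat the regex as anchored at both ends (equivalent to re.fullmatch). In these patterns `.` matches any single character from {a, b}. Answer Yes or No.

No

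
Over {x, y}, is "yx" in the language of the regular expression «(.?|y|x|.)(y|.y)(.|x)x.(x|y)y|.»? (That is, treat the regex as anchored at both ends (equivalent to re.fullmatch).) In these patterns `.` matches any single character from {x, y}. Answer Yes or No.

No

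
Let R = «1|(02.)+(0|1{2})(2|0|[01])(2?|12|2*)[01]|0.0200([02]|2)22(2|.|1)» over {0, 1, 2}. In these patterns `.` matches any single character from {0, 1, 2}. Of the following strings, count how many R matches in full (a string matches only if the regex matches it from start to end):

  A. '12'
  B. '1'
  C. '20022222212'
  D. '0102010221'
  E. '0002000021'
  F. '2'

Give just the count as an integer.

A → no match
B → match
C → no match
D → no match
E → no match
F → no match
Total matched: 1

1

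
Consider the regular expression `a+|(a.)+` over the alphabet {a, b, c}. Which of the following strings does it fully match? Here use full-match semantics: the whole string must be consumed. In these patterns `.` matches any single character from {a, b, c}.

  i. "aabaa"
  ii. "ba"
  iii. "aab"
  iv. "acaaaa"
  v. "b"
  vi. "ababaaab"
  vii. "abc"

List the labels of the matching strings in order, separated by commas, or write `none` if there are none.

iv, vi

i → no match
ii → no match — must start with "a"
iii → no match
iv → match
v → no match — must start with "a"
vi → match
vii → no match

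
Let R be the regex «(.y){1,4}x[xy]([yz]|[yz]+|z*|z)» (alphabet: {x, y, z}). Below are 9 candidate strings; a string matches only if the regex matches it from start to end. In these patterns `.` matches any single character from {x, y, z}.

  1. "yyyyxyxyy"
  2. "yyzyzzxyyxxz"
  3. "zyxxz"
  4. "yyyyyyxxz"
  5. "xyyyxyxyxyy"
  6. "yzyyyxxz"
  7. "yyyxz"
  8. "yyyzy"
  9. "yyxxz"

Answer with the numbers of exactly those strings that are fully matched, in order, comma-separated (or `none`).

1 → match
2 → no match
3 → match
4 → match
5 → match
6 → no match
7 → no match
8 → no match
9 → match

1, 3, 4, 5, 9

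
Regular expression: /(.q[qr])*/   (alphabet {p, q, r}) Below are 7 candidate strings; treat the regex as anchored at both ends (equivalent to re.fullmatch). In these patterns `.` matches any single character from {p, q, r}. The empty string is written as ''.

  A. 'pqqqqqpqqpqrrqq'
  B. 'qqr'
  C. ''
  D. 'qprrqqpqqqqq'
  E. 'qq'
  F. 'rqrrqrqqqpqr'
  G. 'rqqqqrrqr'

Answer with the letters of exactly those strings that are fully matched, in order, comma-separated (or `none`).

A → match
B. 'qqr' → match
C. '' → match
D. 'qprrqqpqqqqq' → no match
E. 'qq' → no match
F. 'rqrrqrqqqpqr' → match
G. 'rqqqqrrqr' → match

A, B, C, F, G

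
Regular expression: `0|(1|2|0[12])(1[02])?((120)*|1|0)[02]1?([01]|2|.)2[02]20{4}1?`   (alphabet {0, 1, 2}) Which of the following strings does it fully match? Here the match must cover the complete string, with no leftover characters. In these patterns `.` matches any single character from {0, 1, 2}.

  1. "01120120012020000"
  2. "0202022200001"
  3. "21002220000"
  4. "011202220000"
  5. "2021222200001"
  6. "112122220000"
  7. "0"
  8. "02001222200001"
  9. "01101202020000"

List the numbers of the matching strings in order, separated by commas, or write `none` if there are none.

1 → match
2 → match
3. "21002220000" → match
4. "011202220000" → match
5 → match
6. "112122220000" → match
7. "0" → match
8 → match
9 → match

1, 2, 3, 4, 5, 6, 7, 8, 9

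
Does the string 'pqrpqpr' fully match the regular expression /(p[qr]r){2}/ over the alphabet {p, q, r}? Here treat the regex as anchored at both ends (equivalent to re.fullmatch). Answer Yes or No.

No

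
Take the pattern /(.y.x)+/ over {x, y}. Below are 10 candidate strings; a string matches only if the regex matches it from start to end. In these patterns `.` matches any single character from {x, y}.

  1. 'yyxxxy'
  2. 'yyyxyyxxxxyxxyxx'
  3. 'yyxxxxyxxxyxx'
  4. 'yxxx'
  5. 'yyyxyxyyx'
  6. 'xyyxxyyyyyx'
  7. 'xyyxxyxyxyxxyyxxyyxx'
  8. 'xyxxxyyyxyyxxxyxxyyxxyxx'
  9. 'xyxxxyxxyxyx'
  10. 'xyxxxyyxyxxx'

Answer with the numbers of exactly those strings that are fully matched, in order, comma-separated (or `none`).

none

1 → no match — must end with 'x'
2 → no match
3 → no match
4 → no match
5 → no match
6 → no match
7 → no match
8 → no match
9 → no match
10 → no match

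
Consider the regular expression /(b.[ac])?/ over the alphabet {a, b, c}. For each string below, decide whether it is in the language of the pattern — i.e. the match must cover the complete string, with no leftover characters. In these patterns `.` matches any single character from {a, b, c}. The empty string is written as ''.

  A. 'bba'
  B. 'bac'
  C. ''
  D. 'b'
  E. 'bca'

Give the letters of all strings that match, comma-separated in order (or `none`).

A, B, C, E

A → match
B → match
C → match
D → no match
E → match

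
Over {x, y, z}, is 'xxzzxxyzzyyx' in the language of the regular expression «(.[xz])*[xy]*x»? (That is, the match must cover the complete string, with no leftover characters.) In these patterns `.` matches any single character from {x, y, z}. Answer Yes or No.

No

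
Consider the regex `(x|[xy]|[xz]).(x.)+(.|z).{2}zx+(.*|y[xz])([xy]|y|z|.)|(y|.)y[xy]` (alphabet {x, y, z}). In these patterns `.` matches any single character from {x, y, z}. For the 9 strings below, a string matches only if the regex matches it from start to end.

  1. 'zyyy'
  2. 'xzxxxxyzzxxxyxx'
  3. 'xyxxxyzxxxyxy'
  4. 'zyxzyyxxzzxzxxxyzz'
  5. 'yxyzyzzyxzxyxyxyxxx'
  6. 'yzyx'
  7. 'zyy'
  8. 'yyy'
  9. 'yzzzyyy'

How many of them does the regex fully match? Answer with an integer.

2

1 → no match
2 → no match
3 → no match
4 → no match
5 → no match
6 → no match
7 → match
8 → match
9 → no match
Total matched: 2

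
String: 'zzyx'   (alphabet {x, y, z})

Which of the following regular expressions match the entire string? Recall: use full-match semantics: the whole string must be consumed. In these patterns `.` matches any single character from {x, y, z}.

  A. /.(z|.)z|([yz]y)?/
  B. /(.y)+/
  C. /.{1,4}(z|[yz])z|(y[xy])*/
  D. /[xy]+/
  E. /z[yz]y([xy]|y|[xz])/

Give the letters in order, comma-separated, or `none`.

A → no match
B → no match — must end with 'y'
C → no match
D → no match
E → match

E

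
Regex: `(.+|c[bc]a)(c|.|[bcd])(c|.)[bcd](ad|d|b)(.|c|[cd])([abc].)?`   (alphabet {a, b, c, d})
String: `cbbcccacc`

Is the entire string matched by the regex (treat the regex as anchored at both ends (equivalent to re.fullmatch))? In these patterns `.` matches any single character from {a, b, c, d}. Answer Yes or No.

No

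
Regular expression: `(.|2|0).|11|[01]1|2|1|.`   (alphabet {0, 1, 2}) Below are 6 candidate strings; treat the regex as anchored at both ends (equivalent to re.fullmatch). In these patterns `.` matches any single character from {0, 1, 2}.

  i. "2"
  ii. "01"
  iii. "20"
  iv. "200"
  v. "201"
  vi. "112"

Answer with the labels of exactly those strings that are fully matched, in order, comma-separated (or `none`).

i. "2" → match
ii. "01" → match
iii. "20" → match
iv. "200" → no match
v. "201" → no match
vi. "112" → no match

i, ii, iii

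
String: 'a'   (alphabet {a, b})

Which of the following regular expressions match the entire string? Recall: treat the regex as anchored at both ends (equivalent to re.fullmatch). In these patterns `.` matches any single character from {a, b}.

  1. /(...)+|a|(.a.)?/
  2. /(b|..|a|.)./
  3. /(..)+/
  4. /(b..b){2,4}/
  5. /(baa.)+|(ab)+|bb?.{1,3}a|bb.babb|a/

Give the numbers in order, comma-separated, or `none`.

1 → match
2 → no match
3 → no match
4 → no match — must start with 'b'
5 → match

1, 5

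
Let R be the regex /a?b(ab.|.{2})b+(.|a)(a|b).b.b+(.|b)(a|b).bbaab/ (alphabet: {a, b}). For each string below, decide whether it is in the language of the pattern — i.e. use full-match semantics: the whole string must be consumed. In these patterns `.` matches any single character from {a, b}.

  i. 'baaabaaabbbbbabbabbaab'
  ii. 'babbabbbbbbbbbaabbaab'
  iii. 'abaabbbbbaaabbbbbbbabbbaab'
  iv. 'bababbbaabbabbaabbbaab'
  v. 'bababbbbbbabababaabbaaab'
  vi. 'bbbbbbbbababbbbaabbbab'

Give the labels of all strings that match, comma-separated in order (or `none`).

i → no match
ii → match
iii → match
iv → match
v → no match — must end with 'bbaab'
vi → no match — must end with 'bbaab'

ii, iii, iv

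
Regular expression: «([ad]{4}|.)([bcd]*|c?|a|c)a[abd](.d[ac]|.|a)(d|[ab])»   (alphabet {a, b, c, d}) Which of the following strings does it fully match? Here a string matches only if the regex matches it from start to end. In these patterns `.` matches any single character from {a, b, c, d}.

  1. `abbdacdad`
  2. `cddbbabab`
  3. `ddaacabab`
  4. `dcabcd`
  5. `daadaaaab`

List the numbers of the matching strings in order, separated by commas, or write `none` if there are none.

1. `abbdacdad` → no match
2. `cddbbabab` → match
3. `ddaacabab` → match
4. `dcabcd` → match
5. `daadaaaab` → match

2, 3, 4, 5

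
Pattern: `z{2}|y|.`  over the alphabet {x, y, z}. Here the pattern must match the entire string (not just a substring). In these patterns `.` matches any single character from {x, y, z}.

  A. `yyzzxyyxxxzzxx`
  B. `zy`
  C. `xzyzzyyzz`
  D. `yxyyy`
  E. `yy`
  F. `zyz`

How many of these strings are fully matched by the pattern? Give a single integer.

A → no match
B → no match
C → no match
D → no match
E → no match
F → no match
Total matched: 0

0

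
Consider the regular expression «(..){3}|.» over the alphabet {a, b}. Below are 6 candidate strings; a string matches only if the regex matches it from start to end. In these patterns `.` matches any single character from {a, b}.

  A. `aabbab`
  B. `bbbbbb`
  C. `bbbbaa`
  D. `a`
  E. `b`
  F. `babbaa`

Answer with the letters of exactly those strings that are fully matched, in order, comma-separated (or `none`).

A → match
B → match
C → match
D → match
E → match
F → match

A, B, C, D, E, F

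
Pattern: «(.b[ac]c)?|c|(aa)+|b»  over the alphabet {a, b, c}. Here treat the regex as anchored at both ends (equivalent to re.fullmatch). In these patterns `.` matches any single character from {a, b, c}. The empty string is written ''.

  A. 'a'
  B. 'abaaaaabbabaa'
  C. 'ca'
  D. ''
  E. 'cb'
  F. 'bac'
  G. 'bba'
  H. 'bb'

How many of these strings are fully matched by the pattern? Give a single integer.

1

A. 'a' → no match
B → no match
C. 'ca' → no match
D. '' → match
E. 'cb' → no match
F. 'bac' → no match
G. 'bba' → no match
H. 'bb' → no match
Total matched: 1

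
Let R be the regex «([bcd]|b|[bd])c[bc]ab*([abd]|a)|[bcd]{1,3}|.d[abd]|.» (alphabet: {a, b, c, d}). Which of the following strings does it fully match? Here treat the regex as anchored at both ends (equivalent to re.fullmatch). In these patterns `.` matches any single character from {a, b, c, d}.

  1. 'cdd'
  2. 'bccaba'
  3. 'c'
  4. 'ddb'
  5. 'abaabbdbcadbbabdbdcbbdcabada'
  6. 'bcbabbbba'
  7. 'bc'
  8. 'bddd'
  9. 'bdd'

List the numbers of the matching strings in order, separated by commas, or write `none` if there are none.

1. 'cdd' → match
2. 'bccaba' → match
3. 'c' → match
4. 'ddb' → match
5 → no match
6. 'bcbabbbba' → match
7. 'bc' → match
8. 'bddd' → no match
9. 'bdd' → match

1, 2, 3, 4, 6, 7, 9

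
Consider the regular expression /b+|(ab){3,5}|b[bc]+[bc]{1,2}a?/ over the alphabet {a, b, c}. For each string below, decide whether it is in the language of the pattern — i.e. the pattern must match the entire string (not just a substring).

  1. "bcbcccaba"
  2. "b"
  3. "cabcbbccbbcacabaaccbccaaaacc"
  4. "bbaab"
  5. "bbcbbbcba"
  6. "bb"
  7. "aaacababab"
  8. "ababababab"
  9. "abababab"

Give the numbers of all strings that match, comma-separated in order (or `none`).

2, 5, 6, 8, 9

1. "bcbcccaba" → no match
2. "b" → match
3 → no match
4. "bbaab" → no match
5. "bbcbbbcba" → match
6. "bb" → match
7. "aaacababab" → no match
8. "ababababab" → match
9. "abababab" → match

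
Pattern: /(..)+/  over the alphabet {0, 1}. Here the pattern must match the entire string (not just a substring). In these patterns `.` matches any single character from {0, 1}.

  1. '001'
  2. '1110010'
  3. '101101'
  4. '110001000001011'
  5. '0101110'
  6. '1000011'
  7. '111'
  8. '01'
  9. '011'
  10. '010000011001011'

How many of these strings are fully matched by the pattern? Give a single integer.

2

1 → no match
2 → no match
3 → match
4 → no match
5 → no match
6 → no match
7 → no match
8 → match
9 → no match
10 → no match
Total matched: 2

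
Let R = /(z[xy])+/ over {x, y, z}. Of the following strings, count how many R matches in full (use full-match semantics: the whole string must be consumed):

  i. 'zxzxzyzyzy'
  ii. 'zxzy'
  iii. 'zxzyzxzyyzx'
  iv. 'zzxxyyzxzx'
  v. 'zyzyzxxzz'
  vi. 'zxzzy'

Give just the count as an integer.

i. 'zxzxzyzyzy' → match
ii. 'zxzy' → match
iii. 'zxzyzxzyyzx' → no match
iv. 'zzxxyyzxzx' → no match
v. 'zyzyzxxzz' → no match
vi. 'zxzzy' → no match
Total matched: 2

2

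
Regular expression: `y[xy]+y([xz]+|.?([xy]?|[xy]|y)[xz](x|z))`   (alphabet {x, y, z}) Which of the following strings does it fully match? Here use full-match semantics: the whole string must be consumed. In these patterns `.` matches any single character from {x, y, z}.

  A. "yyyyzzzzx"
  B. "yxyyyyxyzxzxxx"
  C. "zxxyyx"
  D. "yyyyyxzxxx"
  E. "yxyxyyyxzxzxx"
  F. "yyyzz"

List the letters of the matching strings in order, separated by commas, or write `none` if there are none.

A, B, D, E, F

A. "yyyyzzzzx" → match
B → match
C. "zxxyyx" → no match — must start with "y"
D. "yyyyyxzxxx" → match
E → match
F. "yyyzz" → match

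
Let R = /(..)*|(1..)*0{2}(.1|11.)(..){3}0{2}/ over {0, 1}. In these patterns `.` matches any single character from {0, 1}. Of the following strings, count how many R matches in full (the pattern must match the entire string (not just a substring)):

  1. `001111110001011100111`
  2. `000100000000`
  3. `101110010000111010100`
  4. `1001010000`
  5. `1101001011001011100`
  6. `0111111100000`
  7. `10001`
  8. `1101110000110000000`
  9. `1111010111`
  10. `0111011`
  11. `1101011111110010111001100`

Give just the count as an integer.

1 → no match
2 → match
3 → no match
4 → match
5 → no match
6 → no match
7 → no match
8 → no match
9 → match
10 → no match
11 → no match
Total matched: 3

3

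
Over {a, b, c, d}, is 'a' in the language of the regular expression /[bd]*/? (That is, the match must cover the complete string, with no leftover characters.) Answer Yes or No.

No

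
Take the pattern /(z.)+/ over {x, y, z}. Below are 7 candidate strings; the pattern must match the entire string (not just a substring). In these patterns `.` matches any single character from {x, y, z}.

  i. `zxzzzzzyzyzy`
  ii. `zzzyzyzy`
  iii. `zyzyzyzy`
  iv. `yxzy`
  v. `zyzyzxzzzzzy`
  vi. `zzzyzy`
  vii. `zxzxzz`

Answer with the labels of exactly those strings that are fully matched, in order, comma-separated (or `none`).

i, ii, iii, v, vi, vii

i. `zxzzzzzyzyzy` → match
ii. `zzzyzyzy` → match
iii. `zyzyzyzy` → match
iv. `yxzy` → no match — must start with `z`
v. `zyzyzxzzzzzy` → match
vi. `zzzyzy` → match
vii. `zxzxzz` → match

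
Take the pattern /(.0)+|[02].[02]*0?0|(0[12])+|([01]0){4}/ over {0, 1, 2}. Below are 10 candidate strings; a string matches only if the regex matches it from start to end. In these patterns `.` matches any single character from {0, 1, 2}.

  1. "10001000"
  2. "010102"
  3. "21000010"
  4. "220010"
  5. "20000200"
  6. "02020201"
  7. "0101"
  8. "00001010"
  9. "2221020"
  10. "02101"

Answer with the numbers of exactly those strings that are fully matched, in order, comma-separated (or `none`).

1, 2, 5, 6, 7, 8

1 → match
2 → match
3 → no match
4 → no match
5 → match
6 → match
7 → match
8 → match
9 → no match
10 → no match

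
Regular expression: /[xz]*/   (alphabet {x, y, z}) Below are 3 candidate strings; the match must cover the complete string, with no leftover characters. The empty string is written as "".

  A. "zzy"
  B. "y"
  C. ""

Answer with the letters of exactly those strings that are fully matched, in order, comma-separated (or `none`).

C

A → no match
B → no match
C → match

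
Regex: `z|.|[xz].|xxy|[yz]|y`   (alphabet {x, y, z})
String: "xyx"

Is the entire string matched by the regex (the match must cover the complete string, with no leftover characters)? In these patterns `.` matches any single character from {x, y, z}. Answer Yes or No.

No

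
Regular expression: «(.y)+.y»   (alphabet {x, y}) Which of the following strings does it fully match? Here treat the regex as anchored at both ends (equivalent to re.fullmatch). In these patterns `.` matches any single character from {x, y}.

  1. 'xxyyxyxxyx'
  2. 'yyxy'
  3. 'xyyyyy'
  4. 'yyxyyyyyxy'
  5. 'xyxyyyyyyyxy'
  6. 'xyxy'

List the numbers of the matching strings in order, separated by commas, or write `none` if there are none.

2, 3, 4, 5, 6

1. 'xxyyxyxxyx' → no match — must end with 'y'
2. 'yyxy' → match
3. 'xyyyyy' → match
4. 'yyxyyyyyxy' → match
5. 'xyxyyyyyyyxy' → match
6. 'xyxy' → match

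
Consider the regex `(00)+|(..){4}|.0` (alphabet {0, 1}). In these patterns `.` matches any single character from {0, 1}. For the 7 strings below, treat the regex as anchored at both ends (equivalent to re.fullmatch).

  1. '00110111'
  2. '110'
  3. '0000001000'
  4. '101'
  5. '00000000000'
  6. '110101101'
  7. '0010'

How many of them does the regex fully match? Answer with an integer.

1

1 → match
2 → no match
3 → no match
4 → no match
5 → no match
6 → no match
7 → no match
Total matched: 1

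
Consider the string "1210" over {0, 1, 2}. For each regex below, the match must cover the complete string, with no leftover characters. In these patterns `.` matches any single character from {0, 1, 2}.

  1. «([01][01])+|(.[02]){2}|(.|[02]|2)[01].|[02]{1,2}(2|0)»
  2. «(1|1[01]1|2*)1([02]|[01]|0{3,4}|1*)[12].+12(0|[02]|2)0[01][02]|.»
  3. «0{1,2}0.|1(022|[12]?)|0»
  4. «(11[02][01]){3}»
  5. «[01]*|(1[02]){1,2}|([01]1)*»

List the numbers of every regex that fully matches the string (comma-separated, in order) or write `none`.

1, 5

1 → match
2 → no match
3 → no match
4 → no match — must start with "11"
5 → match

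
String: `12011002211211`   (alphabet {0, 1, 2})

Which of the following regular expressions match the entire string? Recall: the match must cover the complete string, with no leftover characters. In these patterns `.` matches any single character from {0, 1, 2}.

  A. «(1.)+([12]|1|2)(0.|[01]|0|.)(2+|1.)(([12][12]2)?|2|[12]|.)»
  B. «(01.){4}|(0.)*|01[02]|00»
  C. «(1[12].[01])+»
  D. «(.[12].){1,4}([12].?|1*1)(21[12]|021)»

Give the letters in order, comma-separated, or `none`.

A → no match
B → no match
C → no match
D → match

D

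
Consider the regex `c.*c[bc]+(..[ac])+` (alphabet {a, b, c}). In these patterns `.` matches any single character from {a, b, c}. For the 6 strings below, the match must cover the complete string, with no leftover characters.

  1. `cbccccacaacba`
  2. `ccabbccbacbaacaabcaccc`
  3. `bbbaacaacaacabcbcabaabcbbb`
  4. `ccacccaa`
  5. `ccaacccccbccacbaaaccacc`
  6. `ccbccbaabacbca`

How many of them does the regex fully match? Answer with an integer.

1 → match
2 → match
3 → no match — must start with `c`
4 → match
5 → match
6 → match
Total matched: 5

5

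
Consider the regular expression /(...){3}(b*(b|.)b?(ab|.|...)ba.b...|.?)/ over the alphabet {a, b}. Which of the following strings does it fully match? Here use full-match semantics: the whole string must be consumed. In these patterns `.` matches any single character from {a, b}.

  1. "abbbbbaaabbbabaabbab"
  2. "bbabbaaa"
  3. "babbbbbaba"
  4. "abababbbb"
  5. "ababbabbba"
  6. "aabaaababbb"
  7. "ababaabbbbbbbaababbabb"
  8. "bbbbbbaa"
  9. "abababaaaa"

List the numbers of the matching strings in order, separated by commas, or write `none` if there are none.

1 → match
2. "bbabbaaa" → no match
3. "babbbbbaba" → match
4. "abababbbb" → match
5. "ababbabbba" → match
6. "aabaaababbb" → no match
7 → match
8. "bbbbbbaa" → no match
9. "abababaaaa" → match

1, 3, 4, 5, 7, 9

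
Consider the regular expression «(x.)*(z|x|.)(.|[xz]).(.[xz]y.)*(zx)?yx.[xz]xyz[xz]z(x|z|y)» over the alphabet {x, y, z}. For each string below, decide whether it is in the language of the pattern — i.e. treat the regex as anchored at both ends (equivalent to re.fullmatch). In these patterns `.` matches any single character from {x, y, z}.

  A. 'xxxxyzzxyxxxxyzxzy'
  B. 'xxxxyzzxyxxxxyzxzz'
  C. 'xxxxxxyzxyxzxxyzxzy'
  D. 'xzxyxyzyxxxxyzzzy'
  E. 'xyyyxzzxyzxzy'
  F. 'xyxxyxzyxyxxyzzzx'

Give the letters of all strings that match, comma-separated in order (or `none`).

C, D, E, F

A → no match
B → no match
C → match
D → match
E → match
F → match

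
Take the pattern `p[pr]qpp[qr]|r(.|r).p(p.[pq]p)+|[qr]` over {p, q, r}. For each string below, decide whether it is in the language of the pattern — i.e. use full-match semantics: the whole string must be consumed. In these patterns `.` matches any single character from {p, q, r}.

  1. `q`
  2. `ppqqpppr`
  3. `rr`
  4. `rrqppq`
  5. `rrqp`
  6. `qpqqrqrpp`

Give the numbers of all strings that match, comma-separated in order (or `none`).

1 → match
2 → no match
3 → no match
4 → no match
5 → no match
6 → no match

1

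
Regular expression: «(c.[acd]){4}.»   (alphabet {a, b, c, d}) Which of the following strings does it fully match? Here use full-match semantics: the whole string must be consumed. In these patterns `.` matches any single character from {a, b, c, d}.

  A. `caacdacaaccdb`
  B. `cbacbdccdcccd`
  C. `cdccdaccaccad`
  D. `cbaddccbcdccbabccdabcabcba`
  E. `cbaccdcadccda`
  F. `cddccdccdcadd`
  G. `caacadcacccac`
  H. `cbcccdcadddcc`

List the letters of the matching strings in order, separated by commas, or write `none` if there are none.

A → match
B → match
C → match
D → no match
E → match
F → match
G → match
H → no match

A, B, C, E, F, G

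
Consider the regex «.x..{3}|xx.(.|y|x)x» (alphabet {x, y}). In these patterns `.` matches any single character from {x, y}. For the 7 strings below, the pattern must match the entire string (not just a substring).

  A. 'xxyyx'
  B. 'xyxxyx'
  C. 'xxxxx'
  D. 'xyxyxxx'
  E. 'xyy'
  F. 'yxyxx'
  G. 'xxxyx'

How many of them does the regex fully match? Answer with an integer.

A. 'xxyyx' → match
B. 'xyxxyx' → no match
C. 'xxxxx' → match
D. 'xyxyxxx' → no match
E. 'xyy' → no match
F. 'yxyxx' → no match
G. 'xxxyx' → match
Total matched: 3

3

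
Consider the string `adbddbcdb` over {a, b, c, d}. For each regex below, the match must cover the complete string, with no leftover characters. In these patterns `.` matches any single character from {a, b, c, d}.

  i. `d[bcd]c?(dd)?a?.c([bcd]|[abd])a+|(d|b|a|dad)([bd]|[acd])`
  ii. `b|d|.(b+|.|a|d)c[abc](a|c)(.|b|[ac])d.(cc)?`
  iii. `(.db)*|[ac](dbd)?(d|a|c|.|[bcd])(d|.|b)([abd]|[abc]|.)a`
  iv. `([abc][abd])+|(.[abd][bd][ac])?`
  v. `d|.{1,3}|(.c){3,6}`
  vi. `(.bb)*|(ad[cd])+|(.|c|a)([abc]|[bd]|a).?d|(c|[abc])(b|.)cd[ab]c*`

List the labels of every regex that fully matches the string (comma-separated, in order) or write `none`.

iii

i → no match
ii → no match
iii → match
iv → no match
v → no match
vi → no match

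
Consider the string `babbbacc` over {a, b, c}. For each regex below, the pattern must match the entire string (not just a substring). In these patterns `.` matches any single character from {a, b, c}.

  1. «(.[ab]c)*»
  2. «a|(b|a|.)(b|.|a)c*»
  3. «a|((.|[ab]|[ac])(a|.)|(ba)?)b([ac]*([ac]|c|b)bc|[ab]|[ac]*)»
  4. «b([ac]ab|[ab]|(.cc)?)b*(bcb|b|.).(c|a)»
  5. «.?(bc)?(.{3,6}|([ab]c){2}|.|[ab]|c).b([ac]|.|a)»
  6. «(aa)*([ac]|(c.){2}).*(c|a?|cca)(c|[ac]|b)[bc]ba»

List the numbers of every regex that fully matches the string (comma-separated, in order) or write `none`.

1 → no match
2 → no match
3 → no match
4 → match
5 → no match
6 → no match — must end with `ba`

4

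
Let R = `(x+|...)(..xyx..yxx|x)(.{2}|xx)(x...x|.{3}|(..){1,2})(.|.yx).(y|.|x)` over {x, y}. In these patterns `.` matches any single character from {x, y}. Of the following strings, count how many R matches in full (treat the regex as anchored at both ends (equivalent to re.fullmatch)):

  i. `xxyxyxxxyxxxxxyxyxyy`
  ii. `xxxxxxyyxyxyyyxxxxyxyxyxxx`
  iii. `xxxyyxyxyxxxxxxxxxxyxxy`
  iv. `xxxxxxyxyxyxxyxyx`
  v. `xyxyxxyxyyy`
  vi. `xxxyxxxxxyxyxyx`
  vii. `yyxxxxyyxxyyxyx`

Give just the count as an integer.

i → match
ii → match
iii → no match
iv → match
v → no match
vi → no match
vii → match
Total matched: 4

4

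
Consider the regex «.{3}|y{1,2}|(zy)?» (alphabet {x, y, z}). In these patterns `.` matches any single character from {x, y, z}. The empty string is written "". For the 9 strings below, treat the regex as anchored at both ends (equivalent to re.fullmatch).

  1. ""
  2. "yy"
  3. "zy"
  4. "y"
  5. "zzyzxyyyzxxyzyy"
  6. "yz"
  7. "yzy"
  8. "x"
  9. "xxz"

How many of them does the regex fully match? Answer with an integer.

1. "" → match
2. "yy" → match
3. "zy" → match
4. "y" → match
5 → no match
6. "yz" → no match
7. "yzy" → match
8. "x" → no match
9. "xxz" → match
Total matched: 6

6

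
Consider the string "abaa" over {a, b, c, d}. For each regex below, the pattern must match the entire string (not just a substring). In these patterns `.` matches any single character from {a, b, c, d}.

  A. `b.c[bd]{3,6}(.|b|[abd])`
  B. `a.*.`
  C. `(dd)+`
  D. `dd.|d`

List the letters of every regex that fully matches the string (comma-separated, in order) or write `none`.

A → no match — must start with "b"
B → match
C → no match — must start with "dd"
D → no match

B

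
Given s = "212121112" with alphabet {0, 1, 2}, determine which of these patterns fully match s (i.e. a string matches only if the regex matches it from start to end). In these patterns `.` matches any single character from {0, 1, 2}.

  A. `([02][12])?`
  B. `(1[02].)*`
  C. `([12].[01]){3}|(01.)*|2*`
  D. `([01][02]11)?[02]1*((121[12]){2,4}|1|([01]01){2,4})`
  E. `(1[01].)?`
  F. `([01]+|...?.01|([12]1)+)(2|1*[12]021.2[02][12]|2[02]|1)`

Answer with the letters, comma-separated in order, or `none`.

F

A → no match
B → no match
C → no match
D → no match
E → no match
F → match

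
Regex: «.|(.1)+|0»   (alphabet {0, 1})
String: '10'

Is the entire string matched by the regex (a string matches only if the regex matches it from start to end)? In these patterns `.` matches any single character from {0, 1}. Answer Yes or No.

No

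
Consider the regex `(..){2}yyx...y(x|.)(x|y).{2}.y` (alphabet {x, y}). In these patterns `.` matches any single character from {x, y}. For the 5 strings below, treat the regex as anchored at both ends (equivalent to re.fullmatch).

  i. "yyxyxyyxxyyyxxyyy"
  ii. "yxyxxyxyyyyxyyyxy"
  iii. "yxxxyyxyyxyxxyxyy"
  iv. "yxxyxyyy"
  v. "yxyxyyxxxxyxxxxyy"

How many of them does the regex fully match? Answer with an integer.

i → no match
ii → no match
iii → match
iv → no match
v → match
Total matched: 2

2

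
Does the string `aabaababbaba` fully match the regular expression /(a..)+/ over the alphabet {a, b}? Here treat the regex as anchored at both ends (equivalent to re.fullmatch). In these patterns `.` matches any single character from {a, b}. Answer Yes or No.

Yes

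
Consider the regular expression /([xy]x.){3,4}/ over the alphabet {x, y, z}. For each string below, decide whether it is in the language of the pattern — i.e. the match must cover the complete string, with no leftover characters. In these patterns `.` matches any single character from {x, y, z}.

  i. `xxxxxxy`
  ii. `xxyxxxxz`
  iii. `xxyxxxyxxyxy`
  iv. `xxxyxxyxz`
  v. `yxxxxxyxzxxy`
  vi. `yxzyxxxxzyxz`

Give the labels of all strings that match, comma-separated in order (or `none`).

iii, iv, v, vi

i → no match
ii → no match
iii → match
iv → match
v → match
vi → match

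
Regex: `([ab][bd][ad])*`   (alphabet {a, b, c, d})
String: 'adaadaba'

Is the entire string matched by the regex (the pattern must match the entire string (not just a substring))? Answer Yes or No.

No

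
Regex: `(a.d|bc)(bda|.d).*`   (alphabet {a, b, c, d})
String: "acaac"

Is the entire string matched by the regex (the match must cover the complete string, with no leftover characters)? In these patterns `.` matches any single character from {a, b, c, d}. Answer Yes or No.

No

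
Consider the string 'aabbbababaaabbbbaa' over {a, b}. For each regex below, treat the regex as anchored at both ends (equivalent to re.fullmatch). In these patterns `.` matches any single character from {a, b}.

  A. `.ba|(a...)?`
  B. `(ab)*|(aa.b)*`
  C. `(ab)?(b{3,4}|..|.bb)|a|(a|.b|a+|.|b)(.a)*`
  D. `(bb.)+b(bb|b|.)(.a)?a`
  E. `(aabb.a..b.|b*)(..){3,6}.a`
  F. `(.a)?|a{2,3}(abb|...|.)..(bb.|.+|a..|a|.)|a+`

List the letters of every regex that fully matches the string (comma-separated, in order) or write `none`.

A → no match
B → no match
C → no match
D → no match — must start with 'bb'
E → match
F → match

E, F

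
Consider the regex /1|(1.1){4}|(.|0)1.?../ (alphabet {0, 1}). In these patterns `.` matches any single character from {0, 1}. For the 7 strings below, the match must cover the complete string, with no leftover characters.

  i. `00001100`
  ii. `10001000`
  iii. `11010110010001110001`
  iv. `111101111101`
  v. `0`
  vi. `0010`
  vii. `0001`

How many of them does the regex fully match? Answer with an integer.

1

i → no match
ii → no match
iii → no match
iv → match
v → no match
vi → no match
vii → no match
Total matched: 1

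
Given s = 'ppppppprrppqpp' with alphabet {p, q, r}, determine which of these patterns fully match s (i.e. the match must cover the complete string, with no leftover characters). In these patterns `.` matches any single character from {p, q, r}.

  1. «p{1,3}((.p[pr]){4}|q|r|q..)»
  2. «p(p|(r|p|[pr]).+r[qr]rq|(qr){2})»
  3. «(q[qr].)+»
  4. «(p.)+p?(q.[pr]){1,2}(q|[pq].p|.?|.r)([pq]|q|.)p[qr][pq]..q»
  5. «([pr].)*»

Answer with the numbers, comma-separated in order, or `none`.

1, 5

1 → match
2 → no match
3 → no match — must start with 'q'
4 → no match — must end with 'q'
5 → match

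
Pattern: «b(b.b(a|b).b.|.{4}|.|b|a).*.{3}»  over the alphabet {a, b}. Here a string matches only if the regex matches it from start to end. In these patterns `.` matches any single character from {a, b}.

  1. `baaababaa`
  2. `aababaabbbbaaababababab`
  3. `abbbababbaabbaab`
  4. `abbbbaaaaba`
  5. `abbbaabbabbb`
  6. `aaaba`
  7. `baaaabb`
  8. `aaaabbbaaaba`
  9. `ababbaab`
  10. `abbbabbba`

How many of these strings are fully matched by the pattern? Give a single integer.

2

1 → match
2 → no match — must start with `b`
3 → no match — must start with `b`
4 → no match — must start with `b`
5 → no match — must start with `b`
6 → no match — must start with `b`
7 → match
8 → no match — must start with `b`
9 → no match — must start with `b`
10 → no match — must start with `b`
Total matched: 2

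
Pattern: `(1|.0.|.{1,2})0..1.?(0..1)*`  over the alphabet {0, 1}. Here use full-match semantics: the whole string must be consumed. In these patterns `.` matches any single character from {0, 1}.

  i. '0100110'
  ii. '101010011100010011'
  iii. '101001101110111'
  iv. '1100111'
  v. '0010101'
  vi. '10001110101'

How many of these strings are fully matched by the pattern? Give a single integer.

i → match
ii → match
iii → match
iv → match
v → match
vi → match
Total matched: 6

6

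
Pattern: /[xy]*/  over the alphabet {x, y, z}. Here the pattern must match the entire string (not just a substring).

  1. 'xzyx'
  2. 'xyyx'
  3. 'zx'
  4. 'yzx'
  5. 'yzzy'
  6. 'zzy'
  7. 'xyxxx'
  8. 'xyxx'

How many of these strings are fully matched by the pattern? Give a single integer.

1. 'xzyx' → no match
2. 'xyyx' → match
3. 'zx' → no match
4. 'yzx' → no match
5. 'yzzy' → no match
6. 'zzy' → no match
7. 'xyxxx' → match
8. 'xyxx' → match
Total matched: 3

3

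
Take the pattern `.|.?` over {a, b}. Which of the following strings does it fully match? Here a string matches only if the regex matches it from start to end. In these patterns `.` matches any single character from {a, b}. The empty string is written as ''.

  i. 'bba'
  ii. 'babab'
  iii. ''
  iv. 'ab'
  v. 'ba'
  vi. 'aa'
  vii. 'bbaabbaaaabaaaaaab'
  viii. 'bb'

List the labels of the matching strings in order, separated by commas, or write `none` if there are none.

i → no match
ii → no match
iii → match
iv → no match
v → no match
vi → no match
vii → no match
viii → no match

iii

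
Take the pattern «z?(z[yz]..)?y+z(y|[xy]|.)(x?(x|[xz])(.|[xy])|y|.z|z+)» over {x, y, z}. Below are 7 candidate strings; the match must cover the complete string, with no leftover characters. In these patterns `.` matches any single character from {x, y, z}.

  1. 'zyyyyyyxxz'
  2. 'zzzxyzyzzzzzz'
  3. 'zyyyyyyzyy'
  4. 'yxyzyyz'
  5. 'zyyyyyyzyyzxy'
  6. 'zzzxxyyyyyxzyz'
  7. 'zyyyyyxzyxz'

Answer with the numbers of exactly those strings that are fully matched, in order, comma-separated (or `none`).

2, 3

1 → no match
2 → match
3 → match
4 → no match
5 → no match
6 → no match
7 → no match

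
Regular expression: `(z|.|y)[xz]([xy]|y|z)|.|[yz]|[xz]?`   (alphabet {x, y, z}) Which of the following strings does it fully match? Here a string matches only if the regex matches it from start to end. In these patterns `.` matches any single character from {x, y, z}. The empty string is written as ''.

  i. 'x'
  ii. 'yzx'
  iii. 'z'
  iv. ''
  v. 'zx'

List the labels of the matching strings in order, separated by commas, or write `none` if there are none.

i, ii, iii, iv

i → match
ii → match
iii → match
iv → match
v → no match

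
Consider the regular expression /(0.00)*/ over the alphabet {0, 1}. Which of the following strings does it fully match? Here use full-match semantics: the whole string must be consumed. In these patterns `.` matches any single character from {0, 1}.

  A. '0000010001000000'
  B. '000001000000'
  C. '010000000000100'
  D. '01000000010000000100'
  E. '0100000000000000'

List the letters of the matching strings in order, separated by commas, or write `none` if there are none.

A, B, D, E

A → match
B. '000001000000' → match
C → no match
D → match
E → match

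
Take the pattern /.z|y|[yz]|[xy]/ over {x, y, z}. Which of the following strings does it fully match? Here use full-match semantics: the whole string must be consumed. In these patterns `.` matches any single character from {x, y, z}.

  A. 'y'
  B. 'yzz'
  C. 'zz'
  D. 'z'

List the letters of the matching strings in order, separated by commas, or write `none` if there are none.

A, C, D

A. 'y' → match
B. 'yzz' → no match
C. 'zz' → match
D. 'z' → match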